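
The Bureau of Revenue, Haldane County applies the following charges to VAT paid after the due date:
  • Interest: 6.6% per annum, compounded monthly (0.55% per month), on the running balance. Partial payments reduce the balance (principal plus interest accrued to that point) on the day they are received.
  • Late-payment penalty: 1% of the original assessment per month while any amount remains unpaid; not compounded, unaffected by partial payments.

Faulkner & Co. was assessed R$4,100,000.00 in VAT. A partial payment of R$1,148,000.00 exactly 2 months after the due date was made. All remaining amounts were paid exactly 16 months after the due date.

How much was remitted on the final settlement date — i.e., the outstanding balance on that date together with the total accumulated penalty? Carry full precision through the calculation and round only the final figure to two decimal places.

Balance at month 2: R$4,100,000.0000 × (1 + 0.0055)^2 = R$4,145,224.0250
After R$1,148,000.00 payment: R$4,145,224.0250 − R$1,148,000.00 = R$2,997,224.0250
Balance at month 16: R$2,997,224.0250 × (1 + 0.0055)^14 = R$3,236,445.1726…
Penalty: 16 × 1% × R$4,100,000.00 = R$656,000.00
Final settlement = outstanding balance + penalty = R$3,236,445.1726… + R$656,000.00 = R$3,892,445.17

R$3,892,445.17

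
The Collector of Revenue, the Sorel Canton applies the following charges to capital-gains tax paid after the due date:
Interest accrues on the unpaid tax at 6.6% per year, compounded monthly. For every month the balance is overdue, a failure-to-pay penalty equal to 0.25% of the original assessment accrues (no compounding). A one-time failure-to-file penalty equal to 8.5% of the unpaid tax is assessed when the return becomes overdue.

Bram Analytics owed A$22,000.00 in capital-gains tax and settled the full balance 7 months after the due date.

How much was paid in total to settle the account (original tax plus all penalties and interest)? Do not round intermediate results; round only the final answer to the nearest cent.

Failure-to-file penalty: 8.5% × A$22,000.00 = A$1,870.00
Failure-to-pay penalty: 7 × 0.25% × A$22,000.00 = A$385.00
Interest (6.6%/yr ÷ 12 = 0.55%/month): A$22,000.00 × ((1 + 0.0055)^7 − 1) = A$861.1043…
Total = A$22,000.00 + A$2,255.0000 + A$861.1043… = A$25,116.10

A$25,116.10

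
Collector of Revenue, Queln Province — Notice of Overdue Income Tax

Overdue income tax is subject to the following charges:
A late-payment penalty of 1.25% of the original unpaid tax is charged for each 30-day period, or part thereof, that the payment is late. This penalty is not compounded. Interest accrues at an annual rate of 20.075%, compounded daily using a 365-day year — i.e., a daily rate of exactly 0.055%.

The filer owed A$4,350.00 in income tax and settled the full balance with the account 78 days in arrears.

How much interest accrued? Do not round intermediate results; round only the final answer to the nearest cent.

A$190.62

Interest: A$4,350.00 × ((1 + 0.00055)^78 − 1) = A$4,350.00 × 0.04382120… = A$190.6222…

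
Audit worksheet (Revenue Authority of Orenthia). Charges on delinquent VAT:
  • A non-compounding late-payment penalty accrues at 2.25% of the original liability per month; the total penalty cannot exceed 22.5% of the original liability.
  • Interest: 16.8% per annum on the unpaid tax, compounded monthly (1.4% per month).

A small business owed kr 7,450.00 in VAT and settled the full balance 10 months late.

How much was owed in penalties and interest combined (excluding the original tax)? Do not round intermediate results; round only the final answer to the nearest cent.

Penalty (uncapped): 10 × 2.25% × kr 7,450.00 = kr 1,676.25; cap = 22.5% × kr 7,450.00 = kr 1,676.25 → penalty = kr 1,676.25
Interest: kr 7,450.00 × ((1 + 0.014)^10 − 1) = kr 7,450.00 × 0.1491575… = kr 1,111.2233…
Penalties + interest = kr 1,676.2500 + kr 1,111.2233… = kr 2,787.47

kr 2,787.47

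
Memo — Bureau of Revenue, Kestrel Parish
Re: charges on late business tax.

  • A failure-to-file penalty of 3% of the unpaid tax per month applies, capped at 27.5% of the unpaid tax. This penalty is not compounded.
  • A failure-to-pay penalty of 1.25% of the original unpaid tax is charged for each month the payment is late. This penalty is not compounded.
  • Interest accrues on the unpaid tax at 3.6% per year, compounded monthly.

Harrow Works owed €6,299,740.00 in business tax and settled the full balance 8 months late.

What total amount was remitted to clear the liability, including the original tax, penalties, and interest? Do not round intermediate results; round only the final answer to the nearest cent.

€8,594,442.46

Failure-to-file: 8 × 3% × €6,299,740.00 = €1,511,937.60 (under the 27.5% cap)
Failure-to-pay penalty: 8 × 1.25% × €6,299,740.00 = €629,974.00
Interest (3.6%/yr ÷ 12 = 0.3%/month): €6,299,740.00 × ((1 + 0.003)^8 − 1) = €152,790.8555…
Total = €6,299,740.00 + €2,141,911.6000 + €152,790.8555… = €8,594,442.46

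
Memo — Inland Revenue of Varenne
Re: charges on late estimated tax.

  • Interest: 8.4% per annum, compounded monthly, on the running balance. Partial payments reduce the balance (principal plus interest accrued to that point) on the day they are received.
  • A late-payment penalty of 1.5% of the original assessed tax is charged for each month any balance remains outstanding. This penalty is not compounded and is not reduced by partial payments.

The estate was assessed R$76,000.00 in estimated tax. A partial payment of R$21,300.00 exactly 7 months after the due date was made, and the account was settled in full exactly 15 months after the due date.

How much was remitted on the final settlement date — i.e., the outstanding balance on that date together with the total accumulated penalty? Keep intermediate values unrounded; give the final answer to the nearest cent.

Monthly rate = 8.4% ÷ 12 = 0.7%
Balance at month 7: R$76,000.0000 × (1 + 0.007)^7 = R$79,803.1228…
After R$21,300.00 payment: R$79,803.1228… − R$21,300.00 = R$58,503.1228…
Balance at month 15: R$58,503.1228… × (1 + 0.007)^8 = R$61,860.6976…
Penalty: 15 × 1.5% × R$76,000.00 = R$17,100.00
Final settlement = outstanding balance + penalty = R$61,860.6976… + R$17,100.00 = R$78,960.70

R$78,960.70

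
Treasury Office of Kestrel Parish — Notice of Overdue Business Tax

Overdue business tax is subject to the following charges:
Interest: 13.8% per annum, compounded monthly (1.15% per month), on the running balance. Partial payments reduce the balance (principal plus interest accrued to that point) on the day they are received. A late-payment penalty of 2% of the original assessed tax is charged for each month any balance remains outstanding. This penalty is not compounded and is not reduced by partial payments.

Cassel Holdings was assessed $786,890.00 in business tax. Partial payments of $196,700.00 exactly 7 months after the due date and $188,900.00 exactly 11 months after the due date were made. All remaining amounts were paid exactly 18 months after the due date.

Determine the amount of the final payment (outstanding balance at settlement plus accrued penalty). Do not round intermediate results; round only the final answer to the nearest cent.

Balance at month 7: $786,890.0000 × (1 + 0.0115)^7 = $852,462.4069…
After $196,700.00 payment: $852,462.4069… − $196,700.00 = $655,762.4069…
Balance at month 11: $655,762.4069… × (1 + 0.0115)^4 = $686,451.8259…
After $188,900.00 payment: $686,451.8259… − $188,900.00 = $497,551.8259…
Balance at month 18: $497,551.8259… × (1 + 0.0115)^7 = $539,013.3654…
Penalty: 18 × 2% × $786,890.00 = $283,280.40
Final settlement = outstanding balance + penalty = $539,013.3654… + $283,280.40 = $822,293.77

$822,293.77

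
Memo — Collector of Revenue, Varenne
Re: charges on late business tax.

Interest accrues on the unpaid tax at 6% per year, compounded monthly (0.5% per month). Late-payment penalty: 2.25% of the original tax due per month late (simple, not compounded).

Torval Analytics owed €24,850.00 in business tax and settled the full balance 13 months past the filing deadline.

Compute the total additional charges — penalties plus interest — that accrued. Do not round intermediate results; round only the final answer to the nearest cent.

Late-payment penalty: 13 × 2.25% × €24,850.00 = €7,268.63…
Interest: €24,850.00 × ((1 + 0.005)^13 − 1) = €24,850.00 × 0.0669862… = €1,664.6071…
Penalties + interest = €7,268.6250 + €1,664.6071… = €8,933.23

€8,933.23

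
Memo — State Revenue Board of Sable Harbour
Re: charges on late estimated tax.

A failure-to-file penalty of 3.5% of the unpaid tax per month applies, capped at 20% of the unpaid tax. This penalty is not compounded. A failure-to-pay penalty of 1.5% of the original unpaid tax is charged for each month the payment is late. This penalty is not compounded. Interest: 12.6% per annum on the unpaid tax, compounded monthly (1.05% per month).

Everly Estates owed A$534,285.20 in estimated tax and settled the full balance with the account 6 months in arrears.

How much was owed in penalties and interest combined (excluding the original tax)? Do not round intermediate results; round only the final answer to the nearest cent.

Failure-to-file: 6 × 3.5% × A$534,285.20 = A$112,199.89…, capped at 20% × A$534,285.20 = A$106,857.04
Failure-to-pay penalty: 6 × 1.5% × A$534,285.20 = A$48,085.67…
Interest: A$534,285.20 × ((1 + 0.0105)^6 − 1) = A$534,285.20 × 0.0646771… = A$34,556.0096…
Penalties + interest = A$154,942.7080 + A$34,556.0096… = A$189,498.72

A$189,498.72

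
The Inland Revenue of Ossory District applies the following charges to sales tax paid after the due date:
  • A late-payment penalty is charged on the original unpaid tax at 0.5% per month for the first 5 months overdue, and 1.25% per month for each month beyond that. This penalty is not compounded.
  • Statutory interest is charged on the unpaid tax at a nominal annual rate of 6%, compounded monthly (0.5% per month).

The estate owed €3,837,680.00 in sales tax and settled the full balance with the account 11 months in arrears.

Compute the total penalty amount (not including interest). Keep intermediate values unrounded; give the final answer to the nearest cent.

€383,768.00

Penalty, months 1–5: 5 × 0.5% × €3,837,680.00 = €95,942.00
Penalty, months 6–11: 6 × 1.25% × €3,837,680.00 = €287,826.00
Total penalty = €95,942.00 + €287,826.00 = €383,768.00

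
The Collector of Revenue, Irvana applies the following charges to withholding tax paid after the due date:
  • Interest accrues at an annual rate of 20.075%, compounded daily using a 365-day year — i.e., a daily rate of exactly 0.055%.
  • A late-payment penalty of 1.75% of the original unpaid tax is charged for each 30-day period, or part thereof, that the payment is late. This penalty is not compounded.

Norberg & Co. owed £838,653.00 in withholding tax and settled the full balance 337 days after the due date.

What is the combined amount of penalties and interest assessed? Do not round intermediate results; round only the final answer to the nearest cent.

£346,848.69

Penalty periods: ⌈337/30⌉ = 12; penalty = 12 × 1.75% × £838,653.00 = £176,117.13
Interest: £838,653.00 × ((1 + 0.00055)^337 − 1) = £838,653.00 × 0.20357831… = £170,731.5632…
Penalties + interest = £176,117.1300 + £170,731.5632… = £346,848.69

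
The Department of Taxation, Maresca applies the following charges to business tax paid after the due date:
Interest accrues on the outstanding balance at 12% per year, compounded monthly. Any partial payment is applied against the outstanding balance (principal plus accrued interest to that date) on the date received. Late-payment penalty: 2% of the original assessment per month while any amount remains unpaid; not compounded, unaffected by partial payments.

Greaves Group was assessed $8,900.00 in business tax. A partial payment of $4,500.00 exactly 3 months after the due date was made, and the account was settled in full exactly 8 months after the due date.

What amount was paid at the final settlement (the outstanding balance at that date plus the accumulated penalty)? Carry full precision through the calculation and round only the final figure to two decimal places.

Monthly rate = 12% ÷ 12 = 1%
Balance at month 3: $8,900.0000 × (1 + 0.01)^3 = $9,169.6789
After $4,500.00 payment: $9,169.6789 − $4,500.00 = $4,669.6789
Balance at month 8: $4,669.6789 × (1 + 0.01)^5 = $4,907.8795…
Penalty: 8 × 2% × $8,900.00 = $1,424.00
Final settlement = outstanding balance + penalty = $4,907.8795… + $1,424.00 = $6,331.88

$6,331.88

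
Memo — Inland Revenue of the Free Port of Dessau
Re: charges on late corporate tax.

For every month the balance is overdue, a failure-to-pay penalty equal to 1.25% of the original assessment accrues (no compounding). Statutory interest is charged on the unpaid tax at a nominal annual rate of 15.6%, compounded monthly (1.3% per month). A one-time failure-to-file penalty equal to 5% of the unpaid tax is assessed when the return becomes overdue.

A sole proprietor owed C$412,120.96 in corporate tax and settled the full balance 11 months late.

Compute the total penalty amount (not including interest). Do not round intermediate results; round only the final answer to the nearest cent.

Failure-to-file penalty: 5% × C$412,120.96 = C$20,606.05…
Failure-to-pay penalty: 11 × 1.25% × C$412,120.96 = C$56,666.63…
Total penalty = C$20,606.05… + C$56,666.63… = C$77,272.68

C$77,272.68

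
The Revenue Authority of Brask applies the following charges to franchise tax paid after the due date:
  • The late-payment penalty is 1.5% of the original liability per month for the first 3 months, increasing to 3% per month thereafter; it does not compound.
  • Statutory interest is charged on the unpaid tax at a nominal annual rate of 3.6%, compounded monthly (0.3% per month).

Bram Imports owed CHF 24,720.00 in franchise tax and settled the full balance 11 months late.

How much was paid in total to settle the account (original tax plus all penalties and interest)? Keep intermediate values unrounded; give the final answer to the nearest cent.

CHF 32,593.31

Penalty, months 1–3: 3 × 1.5% × CHF 24,720.00 = CHF 1,112.40
Penalty, months 4–11: 8 × 3% × CHF 24,720.00 = CHF 5,932.80
Interest: CHF 24,720.00 × ((1 + 0.003)^11 − 1) = CHF 24,720.00 × 0.0334995… = CHF 828.1072…
Total = CHF 24,720.00 + CHF 7,045.2000 + CHF 828.1072… = CHF 32,593.31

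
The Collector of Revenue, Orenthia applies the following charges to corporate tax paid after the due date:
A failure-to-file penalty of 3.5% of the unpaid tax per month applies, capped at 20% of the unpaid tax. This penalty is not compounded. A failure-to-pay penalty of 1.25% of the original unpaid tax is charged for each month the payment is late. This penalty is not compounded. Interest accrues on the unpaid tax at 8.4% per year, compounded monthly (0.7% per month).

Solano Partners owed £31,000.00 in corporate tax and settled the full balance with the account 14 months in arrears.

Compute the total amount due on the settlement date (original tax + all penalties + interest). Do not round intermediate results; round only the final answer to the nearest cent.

Failure-to-file: 14 × 3.5% × £31,000.00 = £15,190.00, capped at 20% × £31,000.00 = £6,200.00
Failure-to-pay penalty: 14 × 1.25% × £31,000.00 = £5,425.00
Interest: £31,000.00 × ((1 + 0.007)^14 − 1) = £31,000.00 × 0.1025863… = £3,180.1750…
Total = £31,000.00 + £11,625.0000 + £3,180.1750… = £45,805.17

£45,805.17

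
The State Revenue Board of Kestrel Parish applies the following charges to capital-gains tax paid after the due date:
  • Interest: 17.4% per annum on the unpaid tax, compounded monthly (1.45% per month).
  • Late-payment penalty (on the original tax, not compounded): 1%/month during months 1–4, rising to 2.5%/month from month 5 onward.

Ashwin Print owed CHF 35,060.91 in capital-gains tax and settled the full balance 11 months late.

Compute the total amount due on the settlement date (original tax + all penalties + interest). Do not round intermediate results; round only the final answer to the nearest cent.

Penalty, months 1–4: 4 × 1% × CHF 35,060.91 = CHF 1,402.44…
Penalty, months 5–11: 7 × 2.5% × CHF 35,060.91 = CHF 6,135.66…
Interest: CHF 35,060.91 × ((1 + 0.0145)^11 − 1) = CHF 35,060.91 × 0.1715817… = CHF 6,015.8092…
Total = CHF 35,060.91 + CHF 7,538.0957… + CHF 6,015.8092… = CHF 48,614.81

CHF 48,614.81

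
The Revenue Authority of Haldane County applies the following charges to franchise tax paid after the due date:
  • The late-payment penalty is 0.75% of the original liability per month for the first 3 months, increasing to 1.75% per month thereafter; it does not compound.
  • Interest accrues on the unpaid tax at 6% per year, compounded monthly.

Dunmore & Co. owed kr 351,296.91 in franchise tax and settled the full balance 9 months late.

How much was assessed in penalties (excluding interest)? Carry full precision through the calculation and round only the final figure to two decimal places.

Penalty, months 1–3: 3 × 0.75% × kr 351,296.91 = kr 7,904.18…
Penalty, months 4–9: 6 × 1.75% × kr 351,296.91 = kr 36,886.18…
Total penalty = kr 7,904.18… + kr 36,886.18… = kr 44,790.36

kr 44,790.36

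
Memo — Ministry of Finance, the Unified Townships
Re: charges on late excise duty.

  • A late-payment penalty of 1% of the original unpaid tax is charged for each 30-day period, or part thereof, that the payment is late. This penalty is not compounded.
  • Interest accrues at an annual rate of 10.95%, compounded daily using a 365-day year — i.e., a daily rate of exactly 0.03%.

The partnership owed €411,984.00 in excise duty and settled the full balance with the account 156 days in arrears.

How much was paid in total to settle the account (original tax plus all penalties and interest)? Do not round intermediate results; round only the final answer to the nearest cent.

Penalty periods: ⌈156/30⌉ = 6; penalty = 6 × 1% × €411,984.00 = €24,719.04
Interest: €411,984.00 × ((1 + 0.0003)^156 − 1) = €411,984.00 × 0.04790505… = €19,736.1144…
Total = €411,984.00 + €24,719.0400 + €19,736.1144… = €456,439.15

€456,439.15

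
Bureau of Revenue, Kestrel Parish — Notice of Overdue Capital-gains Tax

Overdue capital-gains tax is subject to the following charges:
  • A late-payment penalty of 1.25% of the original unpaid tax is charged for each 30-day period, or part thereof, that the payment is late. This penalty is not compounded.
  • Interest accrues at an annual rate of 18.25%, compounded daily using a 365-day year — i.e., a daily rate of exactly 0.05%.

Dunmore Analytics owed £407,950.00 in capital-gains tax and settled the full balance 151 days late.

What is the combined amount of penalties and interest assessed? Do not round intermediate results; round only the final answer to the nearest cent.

£62,580.70

Penalty periods: ⌈151/30⌉ = 6; penalty = 6 × 1.25% × £407,950.00 = £30,596.25
Interest: £407,950.00 × ((1 + 0.0005)^151 − 1) = £407,950.00 × 0.07840288… = £31,984.4547…
Penalties + interest = £30,596.2500 + £31,984.4547… = £62,580.70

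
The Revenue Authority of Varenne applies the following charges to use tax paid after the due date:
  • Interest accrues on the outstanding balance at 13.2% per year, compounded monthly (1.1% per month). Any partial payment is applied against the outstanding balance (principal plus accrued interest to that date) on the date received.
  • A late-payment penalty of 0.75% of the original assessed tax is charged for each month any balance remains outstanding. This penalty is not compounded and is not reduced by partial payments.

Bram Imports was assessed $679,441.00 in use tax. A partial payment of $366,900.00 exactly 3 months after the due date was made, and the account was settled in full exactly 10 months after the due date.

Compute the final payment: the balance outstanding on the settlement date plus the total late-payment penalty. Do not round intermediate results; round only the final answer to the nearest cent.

Balance at month 3: $679,441.0000 × (1 + 0.011)^3 = $702,110.0944…
After $366,900.00 payment: $702,110.0944… − $366,900.00 = $335,210.0944…
Balance at month 10: $335,210.0944… × (1 + 0.011)^7 = $361,888.8292…
Penalty: 10 × 0.75% × $679,441.00 = $50,958.08…
Final settlement = outstanding balance + penalty = $361,888.8292… + $50,958.08… = $412,846.90

$412,846.90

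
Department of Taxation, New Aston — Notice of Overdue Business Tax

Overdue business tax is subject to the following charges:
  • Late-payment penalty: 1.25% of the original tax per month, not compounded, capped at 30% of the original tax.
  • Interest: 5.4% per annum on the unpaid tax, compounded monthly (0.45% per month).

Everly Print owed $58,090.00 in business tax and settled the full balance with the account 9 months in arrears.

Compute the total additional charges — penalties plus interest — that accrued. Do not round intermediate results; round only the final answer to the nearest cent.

Penalty: 9 × 1.25% × $58,090.00 = $6,535.13… (below the 30% cap of $17,427.00)
Interest: $58,090.00 × ((1 + 0.0045)^9 − 1) = $58,090.00 × 0.0412367… = $2,395.4403…
Penalties + interest = $6,535.1250 + $2,395.4403… = $8,930.57

$8,930.57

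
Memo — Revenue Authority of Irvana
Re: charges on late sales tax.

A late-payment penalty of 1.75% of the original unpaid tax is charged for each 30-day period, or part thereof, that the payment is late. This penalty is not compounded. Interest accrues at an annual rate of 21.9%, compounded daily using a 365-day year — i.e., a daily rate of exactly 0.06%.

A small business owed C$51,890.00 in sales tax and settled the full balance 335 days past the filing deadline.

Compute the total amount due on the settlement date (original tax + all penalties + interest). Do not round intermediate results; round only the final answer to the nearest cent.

C$74,335.08

Penalty periods: ⌈335/30⌉ = 12; penalty = 12 × 1.75% × C$51,890.00 = C$10,896.90
Interest: C$51,890.00 × ((1 + 0.0006)^335 − 1) = C$51,890.00 × 0.22255108… = C$11,548.1755…
Total = C$51,890.00 + C$10,896.9000 + C$11,548.1755… = C$74,335.08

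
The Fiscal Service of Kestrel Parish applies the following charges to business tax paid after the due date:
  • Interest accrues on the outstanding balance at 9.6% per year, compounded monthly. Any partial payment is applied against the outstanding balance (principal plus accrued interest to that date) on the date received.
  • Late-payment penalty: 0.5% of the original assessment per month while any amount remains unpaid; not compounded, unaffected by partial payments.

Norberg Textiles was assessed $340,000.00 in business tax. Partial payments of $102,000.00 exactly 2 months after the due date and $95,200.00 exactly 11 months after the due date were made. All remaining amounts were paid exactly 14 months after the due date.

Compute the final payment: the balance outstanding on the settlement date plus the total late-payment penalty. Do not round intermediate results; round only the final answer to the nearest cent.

Monthly rate = 9.6% ÷ 12 = 0.8%
Balance at month 2: $340,000.0000 × (1 + 0.008)^2 = $345,461.7600
After $102,000.00 payment: $345,461.7600 − $102,000.00 = $243,461.7600
Balance at month 11: $243,461.7600 × (1 + 0.008)^9 = $261,562.5401…
After $95,200.00 payment: $261,562.5401… − $95,200.00 = $166,362.5401…
Balance at month 14: $166,362.5401… × (1 + 0.008)^3 = $170,387.2678…
Penalty: 14 × 0.5% × $340,000.00 = $23,800.00
Final settlement = outstanding balance + penalty = $170,387.2678… + $23,800.00 = $194,187.27

$194,187.27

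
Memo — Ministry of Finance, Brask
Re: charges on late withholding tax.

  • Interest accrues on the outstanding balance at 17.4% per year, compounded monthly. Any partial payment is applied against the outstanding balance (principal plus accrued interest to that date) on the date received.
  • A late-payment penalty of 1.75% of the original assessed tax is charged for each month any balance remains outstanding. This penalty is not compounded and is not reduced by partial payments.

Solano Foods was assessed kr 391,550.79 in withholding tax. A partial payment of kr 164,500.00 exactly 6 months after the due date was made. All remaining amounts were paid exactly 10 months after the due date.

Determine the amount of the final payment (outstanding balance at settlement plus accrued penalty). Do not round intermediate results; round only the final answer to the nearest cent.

Monthly rate = 17.4% ÷ 12 = 1.45%
Balance at month 6: kr 391,550.7900 × (1 + 0.0145)^6 = kr 426,874.6970…
After kr 164,500.00 payment: kr 426,874.6970… − kr 164,500.00 = kr 262,374.6970…
Balance at month 10: kr 262,374.6970… × (1 + 0.0145)^4 = kr 277,926.6262…
Penalty: 10 × 1.75% × kr 391,550.79 = kr 68,521.39…
Final settlement = outstanding balance + penalty = kr 277,926.6262… + kr 68,521.39… = kr 346,448.01

kr 346,448.01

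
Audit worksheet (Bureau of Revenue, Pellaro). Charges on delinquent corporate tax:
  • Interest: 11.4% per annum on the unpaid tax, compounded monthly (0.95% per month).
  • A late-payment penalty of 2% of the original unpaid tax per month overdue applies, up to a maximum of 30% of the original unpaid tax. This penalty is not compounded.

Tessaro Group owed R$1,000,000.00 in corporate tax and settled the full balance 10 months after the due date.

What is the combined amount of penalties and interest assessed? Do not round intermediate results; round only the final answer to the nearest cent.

Penalty: 10 × 2% × R$1,000,000.00 = R$200,000.00 (below the 30% cap of R$300,000.00)
Interest: R$1,000,000.00 × ((1 + 0.0095)^10 − 1) = R$1,000,000.00 × 0.0991659… = R$99,165.8651…
Penalties + interest = R$200,000.0000 + R$99,165.8651… = R$299,165.87

R$299,165.87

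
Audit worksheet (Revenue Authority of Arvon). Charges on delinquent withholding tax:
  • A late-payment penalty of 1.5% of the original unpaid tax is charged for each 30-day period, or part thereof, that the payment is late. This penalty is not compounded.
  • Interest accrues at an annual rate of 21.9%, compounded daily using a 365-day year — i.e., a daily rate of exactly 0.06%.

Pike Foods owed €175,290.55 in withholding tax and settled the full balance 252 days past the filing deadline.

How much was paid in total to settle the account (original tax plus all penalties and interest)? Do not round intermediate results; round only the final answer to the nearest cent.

€227,558.08

Penalty periods: ⌈252/30⌉ = 9; penalty = 9 × 1.5% × €175,290.55 = €23,664.22…
Interest: €175,290.55 × ((1 + 0.0006)^252 − 1) = €175,290.55 × 0.16317654… = €28,603.3052…
Total = €175,290.55 + €23,664.2243… + €28,603.3052… = €227,558.08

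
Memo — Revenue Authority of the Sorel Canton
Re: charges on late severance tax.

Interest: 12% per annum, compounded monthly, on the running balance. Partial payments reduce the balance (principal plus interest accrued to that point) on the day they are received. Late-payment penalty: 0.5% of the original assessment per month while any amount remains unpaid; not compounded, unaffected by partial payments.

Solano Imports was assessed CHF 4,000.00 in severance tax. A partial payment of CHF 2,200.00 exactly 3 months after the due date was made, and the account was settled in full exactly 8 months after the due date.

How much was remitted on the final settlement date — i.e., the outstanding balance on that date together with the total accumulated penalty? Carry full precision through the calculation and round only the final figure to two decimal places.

Monthly rate = 12% ÷ 12 = 1%
Balance at month 3: CHF 4,000.0000 × (1 + 0.01)^3 = CHF 4,121.2040
After CHF 2,200.00 payment: CHF 4,121.2040 − CHF 2,200.00 = CHF 1,921.2040
Balance at month 8: CHF 1,921.2040 × (1 + 0.01)^5 = CHF 2,019.2047…
Penalty: 8 × 0.5% × CHF 4,000.00 = CHF 160.00
Final settlement = outstanding balance + penalty = CHF 2,019.2047… + CHF 160.00 = CHF 2,179.20

CHF 2,179.20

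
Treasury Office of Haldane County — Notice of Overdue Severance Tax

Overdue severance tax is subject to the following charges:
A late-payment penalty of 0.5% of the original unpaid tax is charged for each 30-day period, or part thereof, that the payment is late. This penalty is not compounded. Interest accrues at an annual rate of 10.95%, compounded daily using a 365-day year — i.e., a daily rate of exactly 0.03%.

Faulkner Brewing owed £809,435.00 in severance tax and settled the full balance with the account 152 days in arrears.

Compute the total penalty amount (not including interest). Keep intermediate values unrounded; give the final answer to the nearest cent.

£24,283.05

Penalty periods: ⌈152/30⌉ = 6; penalty = 6 × 0.5% × £809,435.00 = £24,283.05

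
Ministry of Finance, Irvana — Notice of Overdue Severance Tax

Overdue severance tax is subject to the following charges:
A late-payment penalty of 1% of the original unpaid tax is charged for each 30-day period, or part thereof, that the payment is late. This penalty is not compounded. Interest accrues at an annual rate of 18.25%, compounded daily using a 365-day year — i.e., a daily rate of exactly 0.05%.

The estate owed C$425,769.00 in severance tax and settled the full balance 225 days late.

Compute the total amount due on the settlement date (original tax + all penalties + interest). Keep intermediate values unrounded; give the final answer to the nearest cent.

C$510,514.40

Penalty periods: ⌈225/30⌉ = 8; penalty = 8 × 1% × C$425,769.00 = C$34,061.52
Interest: C$425,769.00 × ((1 + 0.0005)^225 − 1) = C$425,769.00 × 0.11904079… = C$50,683.8798…
Total = C$425,769.00 + C$34,061.5200 + C$50,683.8798… = C$510,514.40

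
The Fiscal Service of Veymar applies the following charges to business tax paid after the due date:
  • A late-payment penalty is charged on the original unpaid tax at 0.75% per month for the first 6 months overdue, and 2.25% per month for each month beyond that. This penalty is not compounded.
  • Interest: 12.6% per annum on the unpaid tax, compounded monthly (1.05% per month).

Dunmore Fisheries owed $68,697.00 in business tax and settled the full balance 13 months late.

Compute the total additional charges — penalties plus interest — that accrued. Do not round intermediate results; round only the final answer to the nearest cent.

$23,902.40

Penalty, months 1–6: 6 × 0.75% × $68,697.00 = $3,091.37…
Penalty, months 7–13: 7 × 2.25% × $68,697.00 = $10,819.78…
Interest: $68,697.00 × ((1 + 0.0105)^13 − 1) = $68,697.00 × 0.1454394… = $9,991.2531…
Penalties + interest = $13,911.1425 + $9,991.2531… = $23,902.40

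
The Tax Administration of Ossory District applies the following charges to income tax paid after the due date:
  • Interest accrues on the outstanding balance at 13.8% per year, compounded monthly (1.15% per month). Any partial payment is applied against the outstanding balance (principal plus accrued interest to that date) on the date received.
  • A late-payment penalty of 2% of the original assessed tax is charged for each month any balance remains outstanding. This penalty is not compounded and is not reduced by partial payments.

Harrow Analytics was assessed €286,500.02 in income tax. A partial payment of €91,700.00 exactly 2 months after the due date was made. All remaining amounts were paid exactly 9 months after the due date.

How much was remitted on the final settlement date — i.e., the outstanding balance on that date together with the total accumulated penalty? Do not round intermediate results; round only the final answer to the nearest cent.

Balance at month 2: €286,500.0200 × (1 + 0.0115)^2 = €293,127.4101…
After €91,700.00 payment: €293,127.4101… − €91,700.00 = €201,427.4101…
Balance at month 9: €201,427.4101… × (1 + 0.0115)^7 = €218,212.5771…
Penalty: 9 × 2% × €286,500.02 = €51,570.00…
Final settlement = outstanding balance + penalty = €218,212.5771… + €51,570.00… = €269,782.58

€269,782.58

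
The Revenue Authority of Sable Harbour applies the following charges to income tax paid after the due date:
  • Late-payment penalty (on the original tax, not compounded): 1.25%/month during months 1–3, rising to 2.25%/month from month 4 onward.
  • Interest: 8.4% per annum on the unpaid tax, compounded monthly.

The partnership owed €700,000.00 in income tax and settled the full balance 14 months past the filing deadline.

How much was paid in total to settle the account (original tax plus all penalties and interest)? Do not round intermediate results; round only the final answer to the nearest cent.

€971,310.40

Penalty, months 1–3: 3 × 1.25% × €700,000.00 = €26,250.00
Penalty, months 4–14: 11 × 2.25% × €700,000.00 = €173,250.00
Interest (8.4%/yr ÷ 12 = 0.7%/month): €700,000.00 × ((1 + 0.007)^14 − 1) = €71,810.4026…
Total = €700,000.00 + €199,500.0000 + €71,810.4026… = €971,310.40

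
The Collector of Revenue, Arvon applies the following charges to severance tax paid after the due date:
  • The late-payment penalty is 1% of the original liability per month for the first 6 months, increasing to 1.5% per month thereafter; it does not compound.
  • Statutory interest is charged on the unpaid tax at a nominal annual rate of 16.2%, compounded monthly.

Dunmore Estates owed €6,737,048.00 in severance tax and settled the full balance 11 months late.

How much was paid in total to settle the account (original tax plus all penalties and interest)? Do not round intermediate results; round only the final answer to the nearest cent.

€8,717,341.84

Penalty, months 1–6: 6 × 1% × €6,737,048.00 = €404,222.88
Penalty, months 7–11: 5 × 1.5% × €6,737,048.00 = €505,278.60
Interest (16.2%/yr ÷ 12 = 1.35%/month): €6,737,048.00 × ((1 + 0.0135)^11 − 1) = €1,070,792.3568…
Total = €6,737,048.00 + €909,501.4800 + €1,070,792.3568… = €8,717,341.84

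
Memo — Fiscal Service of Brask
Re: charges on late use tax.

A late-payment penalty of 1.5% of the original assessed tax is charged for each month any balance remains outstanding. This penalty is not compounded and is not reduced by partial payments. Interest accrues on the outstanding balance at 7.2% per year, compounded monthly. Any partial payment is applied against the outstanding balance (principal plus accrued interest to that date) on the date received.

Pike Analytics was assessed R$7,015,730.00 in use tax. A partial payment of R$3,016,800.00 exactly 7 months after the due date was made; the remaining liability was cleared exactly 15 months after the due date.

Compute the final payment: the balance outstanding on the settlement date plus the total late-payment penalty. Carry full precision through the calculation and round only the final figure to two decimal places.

Monthly rate = 7.2% ÷ 12 = 0.6%
Balance at month 7: R$7,015,730.0000 × (1 + 0.006)^7 = R$7,315,747.9102…
After R$3,016,800.00 payment: R$7,315,747.9102… − R$3,016,800.00 = R$4,298,947.9102…
Balance at month 15: R$4,298,947.9102… × (1 + 0.006)^8 = R$4,509,683.1413…
Penalty: 15 × 1.5% × R$7,015,730.00 = R$1,578,539.25
Final settlement = outstanding balance + penalty = R$4,509,683.1413… + R$1,578,539.25 = R$6,088,222.39

R$6,088,222.39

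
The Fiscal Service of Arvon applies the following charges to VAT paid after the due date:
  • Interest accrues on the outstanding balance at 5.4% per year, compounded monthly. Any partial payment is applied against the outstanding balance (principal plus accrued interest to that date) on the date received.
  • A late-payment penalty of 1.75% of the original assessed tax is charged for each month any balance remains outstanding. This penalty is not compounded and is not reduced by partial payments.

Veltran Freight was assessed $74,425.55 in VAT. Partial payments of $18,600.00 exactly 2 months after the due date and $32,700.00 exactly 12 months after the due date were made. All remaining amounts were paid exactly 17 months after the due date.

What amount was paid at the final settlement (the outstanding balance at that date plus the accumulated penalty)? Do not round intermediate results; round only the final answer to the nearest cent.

Monthly rate = 5.4% ÷ 12 = 0.45%
Balance at month 2: $74,425.5500 × (1 + 0.0045)^2 = $75,096.8871…
After $18,600.00 payment: $75,096.8871… − $18,600.00 = $56,496.8871…
Balance at month 12: $56,496.8871… × (1 + 0.0045)^10 = $59,091.3525…
After $32,700.00 payment: $59,091.3525… − $32,700.00 = $26,391.3525…
Balance at month 17: $26,391.3525… × (1 + 0.0045)^5 = $26,990.5262…
Penalty: 17 × 1.75% × $74,425.55 = $22,141.60…
Final settlement = outstanding balance + penalty = $26,990.5262… + $22,141.60… = $49,132.13

$49,132.13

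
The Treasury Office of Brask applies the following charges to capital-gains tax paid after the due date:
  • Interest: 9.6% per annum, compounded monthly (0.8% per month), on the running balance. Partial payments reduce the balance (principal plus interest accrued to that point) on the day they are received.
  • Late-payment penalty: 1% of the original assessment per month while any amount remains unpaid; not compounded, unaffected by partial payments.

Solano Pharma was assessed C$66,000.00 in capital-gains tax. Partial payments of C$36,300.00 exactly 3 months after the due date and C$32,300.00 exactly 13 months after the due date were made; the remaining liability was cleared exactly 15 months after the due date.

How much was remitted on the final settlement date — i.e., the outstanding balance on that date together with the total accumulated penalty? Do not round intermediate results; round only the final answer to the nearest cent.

C$11,518.11

Balance at month 3: C$66,000.0000 × (1 + 0.008)^3 = C$67,596.7058…
After C$36,300.00 payment: C$67,596.7058… − C$36,300.00 = C$31,296.7058…
Balance at month 13: C$31,296.7058… × (1 + 0.008)^10 = C$33,892.5268…
After C$32,300.00 payment: C$33,892.5268… − C$32,300.00 = C$1,592.5268…
Balance at month 15: C$1,592.5268… × (1 + 0.008)^2 = C$1,618.1092…
Penalty: 15 × 1% × C$66,000.00 = C$9,900.00
Final settlement = outstanding balance + penalty = C$1,618.1092… + C$9,900.00 = C$11,518.11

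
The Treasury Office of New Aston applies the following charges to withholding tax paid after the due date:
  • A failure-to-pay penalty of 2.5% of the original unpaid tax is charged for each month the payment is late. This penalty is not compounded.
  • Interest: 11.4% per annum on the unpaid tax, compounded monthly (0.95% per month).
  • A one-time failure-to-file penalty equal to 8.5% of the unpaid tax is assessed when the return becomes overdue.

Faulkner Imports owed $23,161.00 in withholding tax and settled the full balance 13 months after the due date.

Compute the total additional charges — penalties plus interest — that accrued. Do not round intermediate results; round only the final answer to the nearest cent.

Failure-to-file penalty: 8.5% × $23,161.00 = $1,968.69…
Failure-to-pay penalty: 13 × 2.5% × $23,161.00 = $7,527.33…
Interest: $23,161.00 × ((1 + 0.0095)^13 − 1) = $23,161.00 × 0.1307906… = $3,029.2419…
Penalties + interest = $9,496.0100 + $3,029.2419… = $12,525.25

$12,525.25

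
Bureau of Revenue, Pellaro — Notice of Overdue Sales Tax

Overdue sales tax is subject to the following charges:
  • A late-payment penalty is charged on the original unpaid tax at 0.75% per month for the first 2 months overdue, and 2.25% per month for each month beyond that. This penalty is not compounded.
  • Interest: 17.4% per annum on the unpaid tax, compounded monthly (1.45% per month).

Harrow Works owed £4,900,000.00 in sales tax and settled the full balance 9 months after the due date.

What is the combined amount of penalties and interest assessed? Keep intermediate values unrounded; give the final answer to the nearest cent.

Penalty, months 1–2: 2 × 0.75% × £4,900,000.00 = £73,500.00
Penalty, months 3–9: 7 × 2.25% × £4,900,000.00 = £771,750.00
Interest: £4,900,000.00 × ((1 + 0.0145)^9 − 1) = £4,900,000.00 × 0.1383307… = £677,820.6058…
Penalties + interest = £845,250.0000 + £677,820.6058… = £1,523,070.61

£1,523,070.61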